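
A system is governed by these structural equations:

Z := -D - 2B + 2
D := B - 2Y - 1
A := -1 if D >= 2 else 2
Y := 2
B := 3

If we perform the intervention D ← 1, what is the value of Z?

-5

The intervention breaks the incoming arrows to D: D := B - 2Y - 1 no longer applies, and D = 1.
Z = -D - 2B + 2  [with D=1, B=3]  = -5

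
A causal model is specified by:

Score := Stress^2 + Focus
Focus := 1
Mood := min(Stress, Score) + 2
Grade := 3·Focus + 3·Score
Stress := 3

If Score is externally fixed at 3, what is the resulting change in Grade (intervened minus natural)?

-21

do(Score=3) replaces the equation Score := Stress^2 + Focus with the constant Score = 3.
Grade = 3·Focus + 3·Score  [with Focus=1, Score=3]  = 12
Without intervention: Score = Stress^2 + Focus  [with Stress=3, Focus=1]  = 10; Grade = 3·Focus + 3·Score  [with Focus=1, Score=10]  = 33.
Change = 12 − 33 = -21.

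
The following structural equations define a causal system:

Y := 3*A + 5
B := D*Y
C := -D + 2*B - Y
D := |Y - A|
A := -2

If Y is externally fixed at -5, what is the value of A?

-2

Under do(Y=-5), the mechanism Y := 3*A + 5 is discarded; Y is fixed at -5.
A is not downstream of the intervention, so its value is determined by the original equations.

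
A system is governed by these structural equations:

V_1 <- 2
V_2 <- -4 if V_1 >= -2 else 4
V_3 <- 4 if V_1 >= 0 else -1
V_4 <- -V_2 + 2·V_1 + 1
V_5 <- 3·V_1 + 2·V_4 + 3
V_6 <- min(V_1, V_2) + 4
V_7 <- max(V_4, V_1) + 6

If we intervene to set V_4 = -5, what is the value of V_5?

-1

Intervening sets V_4 = -5 and removes its equation (V_4 <- -V_2 + 2·V_1 + 1).
V_5 = 3·V_1 + 2·V_4 + 3  [with V_1=2, V_4=-5]  = -1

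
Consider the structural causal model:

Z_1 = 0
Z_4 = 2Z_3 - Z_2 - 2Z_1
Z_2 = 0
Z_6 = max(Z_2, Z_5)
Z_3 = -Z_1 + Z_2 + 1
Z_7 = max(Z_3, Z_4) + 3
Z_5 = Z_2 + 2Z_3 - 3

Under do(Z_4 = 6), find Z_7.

9

The intervention breaks the incoming arrows to Z_4: Z_4 = 2Z_3 - Z_2 - 2Z_1 no longer applies, and Z_4 = 6.
Z_3 = -Z_1 + Z_2 + 1  [with Z_1=0, Z_2=0]  = 1
Z_7 = max(Z_3, Z_4) + 3  [with Z_3=1, Z_4=6]  = 9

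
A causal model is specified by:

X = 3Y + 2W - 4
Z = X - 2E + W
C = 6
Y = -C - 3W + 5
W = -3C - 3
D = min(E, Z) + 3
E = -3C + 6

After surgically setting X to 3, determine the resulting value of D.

-9

Under do(X=3), the mechanism X = 3Y + 2W - 4 is discarded; X is fixed at 3.
W = -3C - 3  [with C=6]  = -21
E = -3C + 6  [with C=6]  = -12
Z = X - 2E + W  [with X=3, E=-12, W=-21]  = 6
D = min(E, Z) + 3  [with E=-12, Z=6]  = -9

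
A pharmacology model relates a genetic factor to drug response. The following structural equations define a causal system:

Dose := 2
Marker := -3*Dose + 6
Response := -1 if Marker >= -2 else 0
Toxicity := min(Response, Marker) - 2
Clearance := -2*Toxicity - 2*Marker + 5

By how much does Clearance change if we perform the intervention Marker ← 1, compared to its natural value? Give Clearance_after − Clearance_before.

-2

do(Marker=1) replaces the equation Marker := -3*Dose + 6 with the constant Marker = 1.
Response = -1 if Marker >= -2 else 0  [with Marker=1]  = -1
Toxicity = min(Response, Marker) - 2  [with Response=-1, Marker=1]  = -3
Clearance = -2*Toxicity - 2*Marker + 5  [with Toxicity=-3, Marker=1]  = 9
Without intervention: Marker = -3*Dose + 6  [with Dose=2]  = 0; Response = -1 if Marker >= -2 else 0  [with Marker=0]  = -1; Toxicity = min(Response, Marker) - 2  [with Response=-1, Marker=0]  = -3; Clearance = -2*Toxicity - 2*Marker + 5  [with Toxicity=-3, Marker=0]  = 11.
Change = 9 − 11 = -2.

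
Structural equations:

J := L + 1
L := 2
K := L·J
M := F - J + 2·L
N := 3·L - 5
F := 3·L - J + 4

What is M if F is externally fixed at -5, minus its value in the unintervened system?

-12

The intervention breaks the incoming arrows to F: F := 3·L - J + 4 no longer applies, and F = -5.
J = L + 1  [with L=2]  = 3
M = F - J + 2·L  [with F=-5, J=3, L=2]  = -4
Without intervention: J = L + 1  [with L=2]  = 3; F = 3·L - J + 4  [with L=2, J=3]  = 7; M = F - J + 2·L  [with F=7, J=3, L=2]  = 8.
Change = -4 − 8 = -12.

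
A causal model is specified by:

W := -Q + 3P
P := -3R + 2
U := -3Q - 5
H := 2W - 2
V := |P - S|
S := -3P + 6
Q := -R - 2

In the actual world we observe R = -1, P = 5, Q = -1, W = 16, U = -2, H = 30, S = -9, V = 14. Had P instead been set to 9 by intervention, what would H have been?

Under do(P=9), the mechanism P := -3R + 2 is discarded; P is fixed at 9.
Q = -R - 2  [with R=-1]  = -1
W = -Q + 3P  [with Q=-1, P=9]  = 28
H = 2W - 2  [with W=28]  = 54

54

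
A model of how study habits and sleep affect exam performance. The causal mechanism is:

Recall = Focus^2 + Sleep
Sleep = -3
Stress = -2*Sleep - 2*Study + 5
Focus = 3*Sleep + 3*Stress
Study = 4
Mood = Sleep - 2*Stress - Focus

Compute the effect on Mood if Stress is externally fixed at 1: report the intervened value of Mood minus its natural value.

do(Stress=1) replaces the equation Stress = -2*Sleep - 2*Study + 5 with the constant Stress = 1.
Focus = 3*Sleep + 3*Stress  [with Sleep=-3, Stress=1]  = -6
Mood = Sleep - 2*Stress - Focus  [with Sleep=-3, Stress=1, Focus=-6]  = 1
Without intervention: Stress = -2*Sleep - 2*Study + 5  [with Sleep=-3, Study=4]  = 3; Focus = 3*Sleep + 3*Stress  [with Sleep=-3, Stress=3]  = 0; Mood = Sleep - 2*Stress - Focus  [with Sleep=-3, Stress=3, Focus=0]  = -9.
Change = 1 − (-9) = 10.

10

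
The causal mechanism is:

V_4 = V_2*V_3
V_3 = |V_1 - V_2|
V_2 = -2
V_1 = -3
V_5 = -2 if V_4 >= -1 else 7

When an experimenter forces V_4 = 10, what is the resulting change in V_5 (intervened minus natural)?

Intervening sets V_4 = 10 and removes its equation (V_4 = V_2*V_3).
V_5 = -2 if V_4 >= -1 else 7  [with V_4=10]  = -2
Without intervention: V_3 = |V_1 - V_2|  [with V_1=-3, V_2=-2]  = 1; V_4 = V_2*V_3  [with V_2=-2, V_3=1]  = -2; V_5 = -2 if V_4 >= -1 else 7  [with V_4=-2]  = 7.
Change = -2 − 7 = -9.

-9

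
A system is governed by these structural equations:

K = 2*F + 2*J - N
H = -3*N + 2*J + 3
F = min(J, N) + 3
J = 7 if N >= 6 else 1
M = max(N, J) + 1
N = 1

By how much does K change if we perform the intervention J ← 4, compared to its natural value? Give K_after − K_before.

Under do(J=4), the mechanism J = 7 if N >= 6 else 1 is discarded; J is fixed at 4.
F = min(J, N) + 3  [with J=4, N=1]  = 4
K = 2*F + 2*J - N  [with F=4, J=4, N=1]  = 15
Without intervention: J = 7 if N >= 6 else 1  [with N=1]  = 1; F = min(J, N) + 3  [with J=1, N=1]  = 4; K = 2*F + 2*J - N  [with F=4, J=1, N=1]  = 9.
Change = 15 − 9 = 6.

6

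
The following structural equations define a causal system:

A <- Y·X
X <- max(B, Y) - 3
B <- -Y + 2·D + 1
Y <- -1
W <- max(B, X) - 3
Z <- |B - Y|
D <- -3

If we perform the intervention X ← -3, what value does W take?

Intervening sets X = -3 and removes its equation (X <- max(B, Y) - 3).
B = -Y + 2·D + 1  [with Y=-1, D=-3]  = -4
W = max(B, X) - 3  [with B=-4, X=-3]  = -6

-6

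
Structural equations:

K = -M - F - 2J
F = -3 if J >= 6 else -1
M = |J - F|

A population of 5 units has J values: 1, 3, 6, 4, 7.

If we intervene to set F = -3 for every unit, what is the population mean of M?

7.2

Under do(F=-3), F's equation is replaced by F=-3 for every unit. Per-unit M: 4, 6, 9, 7, 10. Mean = 7.2.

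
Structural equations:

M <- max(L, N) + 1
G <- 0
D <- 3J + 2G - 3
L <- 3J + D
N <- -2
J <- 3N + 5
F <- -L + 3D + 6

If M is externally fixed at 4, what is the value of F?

-3

Intervening sets M = 4 and removes its equation (M <- max(L, N) + 1).
Since F is not a descendant of the intervened variable, it is unaffected.
J = 3N + 5  [with N=-2]  = -1
D = 3J + 2G - 3  [with J=-1, G=0]  = -6
L = 3J + D  [with J=-1, D=-6]  = -9
F = -L + 3D + 6  [with L=-9, D=-6]  = -3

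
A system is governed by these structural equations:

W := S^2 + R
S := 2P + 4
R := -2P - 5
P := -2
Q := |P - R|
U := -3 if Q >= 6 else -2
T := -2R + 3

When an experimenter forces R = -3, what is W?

Under do(R=-3), the mechanism R := -2P - 5 is discarded; R is fixed at -3.
S = 2P + 4  [with P=-2]  = 0
W = S^2 + R  [with S=0, R=-3]  = -3

-3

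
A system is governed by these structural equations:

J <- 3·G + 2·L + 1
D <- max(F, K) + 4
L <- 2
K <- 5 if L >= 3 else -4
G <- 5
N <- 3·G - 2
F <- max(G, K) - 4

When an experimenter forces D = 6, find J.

The intervention breaks the incoming arrows to D: D <- max(F, K) + 4 no longer applies, and D = 6.
Since J is not a descendant of the intervened variable, it is unaffected.
J = 3·G + 2·L + 1  [with G=5, L=2]  = 20

20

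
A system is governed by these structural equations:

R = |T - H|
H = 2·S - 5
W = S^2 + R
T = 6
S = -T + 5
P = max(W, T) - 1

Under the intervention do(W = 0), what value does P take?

The intervention breaks the incoming arrows to W: W = S^2 + R no longer applies, and W = 0.
P = max(W, T) - 1  [with W=0, T=6]  = 5

5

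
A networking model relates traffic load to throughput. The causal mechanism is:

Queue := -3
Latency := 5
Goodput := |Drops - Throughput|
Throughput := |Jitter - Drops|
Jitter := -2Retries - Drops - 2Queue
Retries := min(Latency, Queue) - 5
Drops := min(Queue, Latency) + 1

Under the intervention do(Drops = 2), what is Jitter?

20

do(Drops=2) replaces the equation Drops := min(Queue, Latency) + 1 with the constant Drops = 2.
Retries = min(Latency, Queue) - 5  [with Latency=5, Queue=-3]  = -8
Jitter = -2Retries - Drops - 2Queue  [with Retries=-8, Drops=2, Queue=-3]  = 20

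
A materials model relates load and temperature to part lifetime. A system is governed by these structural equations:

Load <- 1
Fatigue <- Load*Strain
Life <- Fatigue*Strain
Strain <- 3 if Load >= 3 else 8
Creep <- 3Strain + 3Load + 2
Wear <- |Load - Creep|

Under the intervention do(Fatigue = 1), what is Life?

The intervention breaks the incoming arrows to Fatigue: Fatigue <- Load*Strain no longer applies, and Fatigue = 1.
Strain = 3 if Load >= 3 else 8  [with Load=1]  = 8
Life = Fatigue*Strain  [with Fatigue=1, Strain=8]  = 8

8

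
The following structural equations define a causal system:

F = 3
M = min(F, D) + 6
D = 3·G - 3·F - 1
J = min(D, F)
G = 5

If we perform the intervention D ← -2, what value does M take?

The intervention breaks the incoming arrows to D: D = 3·G - 3·F - 1 no longer applies, and D = -2.
M = min(F, D) + 6  [with F=3, D=-2]  = 4

4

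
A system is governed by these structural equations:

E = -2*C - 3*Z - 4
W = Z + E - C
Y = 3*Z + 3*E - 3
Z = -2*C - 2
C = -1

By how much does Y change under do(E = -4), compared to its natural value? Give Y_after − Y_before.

-6

The intervention breaks the incoming arrows to E: E = -2*C - 3*Z - 4 no longer applies, and E = -4.
Z = -2*C - 2  [with C=-1]  = 0
Y = 3*Z + 3*E - 3  [with Z=0, E=-4]  = -15
Without intervention: Z = -2*C - 2  [with C=-1]  = 0; E = -2*C - 3*Z - 4  [with C=-1, Z=0]  = -2; Y = 3*Z + 3*E - 3  [with Z=0, E=-2]  = -9.
Change = -15 − (-9) = -6.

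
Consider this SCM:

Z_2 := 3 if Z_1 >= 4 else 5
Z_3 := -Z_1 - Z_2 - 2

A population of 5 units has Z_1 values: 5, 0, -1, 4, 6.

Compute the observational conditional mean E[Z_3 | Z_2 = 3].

-10

E[Z_3|Z_2=3] averages over only the 3 units with Z_2=3 (Z_1 = 5, 4, 6): Z_3 = -10, -9, -11, mean -10.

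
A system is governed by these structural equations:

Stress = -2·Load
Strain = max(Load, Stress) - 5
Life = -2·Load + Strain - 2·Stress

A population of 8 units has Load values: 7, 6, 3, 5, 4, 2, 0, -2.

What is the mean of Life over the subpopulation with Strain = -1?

1

Conditioning on Strain=-1 selects the 2 unit(s) with Load ∈ {4, -2}. Their Life values: 7, -5. Mean = 1.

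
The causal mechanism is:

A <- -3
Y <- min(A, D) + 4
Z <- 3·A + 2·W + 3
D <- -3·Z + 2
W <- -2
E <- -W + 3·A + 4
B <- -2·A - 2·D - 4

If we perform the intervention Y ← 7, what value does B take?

Intervening sets Y = 7 and removes its equation (Y <- min(A, D) + 4).
No directed path runs from Y to B, so B keeps its natural value.
Z = 3·A + 2·W + 3  [with A=-3, W=-2]  = -10
D = -3·Z + 2  [with Z=-10]  = 32
B = -2·A - 2·D - 4  [with A=-3, D=32]  = -62

-62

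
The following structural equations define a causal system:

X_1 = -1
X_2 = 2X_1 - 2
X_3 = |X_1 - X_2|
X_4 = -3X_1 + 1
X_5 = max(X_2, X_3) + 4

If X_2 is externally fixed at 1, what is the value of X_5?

6

do(X_2=1) replaces the equation X_2 = 2X_1 - 2 with the constant X_2 = 1.
X_3 = |X_1 - X_2|  [with X_1=-1, X_2=1]  = 2
X_5 = max(X_2, X_3) + 4  [with X_2=1, X_3=2]  = 6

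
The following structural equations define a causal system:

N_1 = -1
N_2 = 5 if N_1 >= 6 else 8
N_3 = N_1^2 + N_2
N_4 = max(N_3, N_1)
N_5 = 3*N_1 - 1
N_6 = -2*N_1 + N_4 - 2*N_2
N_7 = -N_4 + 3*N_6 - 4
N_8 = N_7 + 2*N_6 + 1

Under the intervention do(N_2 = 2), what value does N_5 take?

-4

do(N_2=2) replaces the equation N_2 = 5 if N_1 >= 6 else 8 with the constant N_2 = 2.
Since N_5 is not a descendant of the intervened variable, it is unaffected.
N_5 = 3*N_1 - 1  [with N_1=-1]  = -4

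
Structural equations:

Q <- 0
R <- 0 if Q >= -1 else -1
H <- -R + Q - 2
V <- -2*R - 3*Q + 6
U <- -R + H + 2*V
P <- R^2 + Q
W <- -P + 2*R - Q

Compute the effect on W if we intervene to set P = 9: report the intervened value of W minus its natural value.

Intervening sets P = 9 and removes its equation (P <- R^2 + Q).
R = 0 if Q >= -1 else -1  [with Q=0]  = 0
W = -P + 2*R - Q  [with P=9, R=0, Q=0]  = -9
Without intervention: R = 0 if Q >= -1 else -1  [with Q=0]  = 0; P = R^2 + Q  [with R=0, Q=0]  = 0; W = -P + 2*R - Q  [with P=0, R=0, Q=0]  = 0.
Change = -9 − 0 = -9.

-9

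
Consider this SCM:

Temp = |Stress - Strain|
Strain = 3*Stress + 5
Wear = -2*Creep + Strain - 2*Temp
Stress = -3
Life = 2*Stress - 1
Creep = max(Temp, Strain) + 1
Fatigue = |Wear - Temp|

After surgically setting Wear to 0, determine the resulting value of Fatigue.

1

The intervention breaks the incoming arrows to Wear: Wear = -2*Creep + Strain - 2*Temp no longer applies, and Wear = 0.
Strain = 3*Stress + 5  [with Stress=-3]  = -4
Temp = |Stress - Strain|  [with Stress=-3, Strain=-4]  = 1
Fatigue = |Wear - Temp|  [with Wear=0, Temp=1]  = 1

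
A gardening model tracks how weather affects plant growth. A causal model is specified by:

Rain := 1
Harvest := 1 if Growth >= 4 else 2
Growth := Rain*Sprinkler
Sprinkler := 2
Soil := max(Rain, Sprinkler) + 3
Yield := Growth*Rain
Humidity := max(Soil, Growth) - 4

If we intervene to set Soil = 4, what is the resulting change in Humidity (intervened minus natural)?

-1

do(Soil=4) replaces the equation Soil := max(Rain, Sprinkler) + 3 with the constant Soil = 4.
Growth = Rain*Sprinkler  [with Rain=1, Sprinkler=2]  = 2
Humidity = max(Soil, Growth) - 4  [with Soil=4, Growth=2]  = 0
Without intervention: Soil = max(Rain, Sprinkler) + 3  [with Rain=1, Sprinkler=2]  = 5; Growth = Rain*Sprinkler  [with Rain=1, Sprinkler=2]  = 2; Humidity = max(Soil, Growth) - 4  [with Soil=5, Growth=2]  = 1.
Change = 0 − 1 = -1.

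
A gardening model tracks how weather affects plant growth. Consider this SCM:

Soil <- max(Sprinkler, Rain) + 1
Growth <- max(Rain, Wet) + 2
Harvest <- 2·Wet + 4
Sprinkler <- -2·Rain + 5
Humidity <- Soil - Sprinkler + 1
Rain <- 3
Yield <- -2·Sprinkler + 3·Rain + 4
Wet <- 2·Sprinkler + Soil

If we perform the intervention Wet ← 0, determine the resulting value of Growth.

5

Intervening sets Wet = 0 and removes its equation (Wet <- 2·Sprinkler + Soil).
Growth = max(Rain, Wet) + 2  [with Rain=3, Wet=0]  = 5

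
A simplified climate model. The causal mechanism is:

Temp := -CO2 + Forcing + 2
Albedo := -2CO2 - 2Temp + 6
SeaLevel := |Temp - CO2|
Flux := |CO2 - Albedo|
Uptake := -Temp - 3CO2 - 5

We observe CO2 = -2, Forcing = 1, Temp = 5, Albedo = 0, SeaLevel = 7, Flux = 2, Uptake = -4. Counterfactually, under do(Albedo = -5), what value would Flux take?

Under do(Albedo=-5), the mechanism Albedo := -2CO2 - 2Temp + 6 is discarded; Albedo is fixed at -5.
Flux = |CO2 - Albedo|  [with CO2=-2, Albedo=-5]  = 3

3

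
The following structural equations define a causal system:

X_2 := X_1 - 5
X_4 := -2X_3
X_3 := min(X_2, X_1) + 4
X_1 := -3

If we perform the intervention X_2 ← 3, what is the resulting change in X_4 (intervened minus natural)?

-10

Under do(X_2=3), the mechanism X_2 := X_1 - 5 is discarded; X_2 is fixed at 3.
X_3 = min(X_2, X_1) + 4  [with X_2=3, X_1=-3]  = 1
X_4 = -2X_3  [with X_3=1]  = -2
Without intervention: X_2 = X_1 - 5  [with X_1=-3]  = -8; X_3 = min(X_2, X_1) + 4  [with X_2=-8, X_1=-3]  = -4; X_4 = -2X_3  [with X_3=-4]  = 8.
Change = -2 − 8 = -10.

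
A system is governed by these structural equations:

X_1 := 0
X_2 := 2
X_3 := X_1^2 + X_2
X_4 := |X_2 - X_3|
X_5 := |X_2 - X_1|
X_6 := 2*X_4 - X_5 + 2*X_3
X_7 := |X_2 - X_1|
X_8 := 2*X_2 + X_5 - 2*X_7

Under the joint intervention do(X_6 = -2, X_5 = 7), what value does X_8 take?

Under do(X_6 = -2, X_5 = 7), each intervened variable's structural equation is replaced by its fixed value.
X_7 = |X_2 - X_1|  [with X_2=2, X_1=0]  = 2
X_8 = 2*X_2 + X_5 - 2*X_7  [with X_2=2, X_5=7, X_7=2]  = 7

7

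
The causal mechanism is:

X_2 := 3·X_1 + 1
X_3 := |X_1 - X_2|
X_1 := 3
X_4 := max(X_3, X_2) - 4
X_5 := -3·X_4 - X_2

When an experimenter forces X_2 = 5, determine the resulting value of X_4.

1

Under do(X_2=5), the mechanism X_2 := 3·X_1 + 1 is discarded; X_2 is fixed at 5.
X_3 = |X_1 - X_2|  [with X_1=3, X_2=5]  = 2
X_4 = max(X_3, X_2) - 4  [with X_3=2, X_2=5]  = 1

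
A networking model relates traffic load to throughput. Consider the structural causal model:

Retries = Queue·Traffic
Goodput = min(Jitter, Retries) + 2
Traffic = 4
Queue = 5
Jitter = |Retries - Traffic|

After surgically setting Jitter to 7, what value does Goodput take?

Intervening sets Jitter = 7 and removes its equation (Jitter = |Retries - Traffic|).
Retries = Queue·Traffic  [with Queue=5, Traffic=4]  = 20
Goodput = min(Jitter, Retries) + 2  [with Jitter=7, Retries=20]  = 9

9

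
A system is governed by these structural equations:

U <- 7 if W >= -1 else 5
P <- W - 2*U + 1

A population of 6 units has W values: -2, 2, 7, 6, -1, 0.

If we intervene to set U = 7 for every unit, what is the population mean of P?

Every unit gets U=7 under the intervention. P values become -15, -11, -6, -7, -14, -13; E[P|do(U=7)] = -11.

-11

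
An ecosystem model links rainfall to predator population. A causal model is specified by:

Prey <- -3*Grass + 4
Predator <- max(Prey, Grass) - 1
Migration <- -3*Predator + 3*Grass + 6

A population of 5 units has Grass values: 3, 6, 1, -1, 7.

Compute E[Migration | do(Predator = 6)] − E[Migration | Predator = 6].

do(Predator=6) breaks Predator's dependence on Grass. With Predator=6 fixed, Migration across the units is -3, 6, -9, -15, 9, mean -2.4.
E[Migration|Predator=6] averages over only the 2 units with Predator=6 (Grass = -1, 7): Migration = -15, 9, mean -3.
Difference = -2.4 − (-3) = 0.6.

0.6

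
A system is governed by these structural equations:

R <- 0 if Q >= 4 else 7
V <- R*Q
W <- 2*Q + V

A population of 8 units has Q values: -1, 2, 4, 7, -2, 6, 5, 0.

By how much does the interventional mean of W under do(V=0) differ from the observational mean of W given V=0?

The intervention sets V=0 in all 8 units regardless of Q. Recomputing W per unit gives -2, 4, 8, 14, -4, 12, 10, 0; average 5.25.
Conditioning on V=0 selects the 5 unit(s) with Q ∈ {4, 7, 6, 5, 0}. Their W values: 8, 14, 12, 10, 0. Mean = 8.8.
Difference = 5.25 − 8.8 = -3.55.

-3.55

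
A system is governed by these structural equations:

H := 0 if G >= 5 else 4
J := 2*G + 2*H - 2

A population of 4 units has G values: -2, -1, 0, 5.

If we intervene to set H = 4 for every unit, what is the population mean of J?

Under do(H=4), H's equation is replaced by H=4 for every unit. Per-unit J: 2, 4, 6, 16. Mean = 7.

7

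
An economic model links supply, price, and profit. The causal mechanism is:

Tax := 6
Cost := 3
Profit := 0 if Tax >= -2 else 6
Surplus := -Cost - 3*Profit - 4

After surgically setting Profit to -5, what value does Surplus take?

The intervention breaks the incoming arrows to Profit: Profit := 0 if Tax >= -2 else 6 no longer applies, and Profit = -5.
Surplus = -Cost - 3*Profit - 4  [with Cost=3, Profit=-5]  = 8

8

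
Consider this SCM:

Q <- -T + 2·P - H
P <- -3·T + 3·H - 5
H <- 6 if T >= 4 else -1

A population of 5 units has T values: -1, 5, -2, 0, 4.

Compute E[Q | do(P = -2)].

-7

The intervention sets P=-2 in all 5 units regardless of T. Recomputing Q per unit gives -2, -15, -1, -3, -14; average -7.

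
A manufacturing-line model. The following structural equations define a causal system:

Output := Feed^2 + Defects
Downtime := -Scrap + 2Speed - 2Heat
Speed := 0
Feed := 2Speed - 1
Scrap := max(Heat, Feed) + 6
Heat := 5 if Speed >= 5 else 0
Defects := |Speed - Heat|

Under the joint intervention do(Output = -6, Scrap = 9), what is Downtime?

-9

Setting Output = -6, Scrap = 9 by intervention discards those variables' equations.
Heat = 5 if Speed >= 5 else 0  [with Speed=0]  = 0
Downtime = -Scrap + 2Speed - 2Heat  [with Scrap=9, Speed=0, Heat=0]  = -9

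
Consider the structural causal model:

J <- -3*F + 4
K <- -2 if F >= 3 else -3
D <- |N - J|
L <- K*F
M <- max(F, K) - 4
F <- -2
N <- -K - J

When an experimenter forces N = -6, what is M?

Under do(N=-6), the mechanism N <- -K - J is discarded; N is fixed at -6.
Since M is not a descendant of the intervened variable, it is unaffected.
K = -2 if F >= 3 else -3  [with F=-2]  = -3
M = max(F, K) - 4  [with F=-2, K=-3]  = -6

-6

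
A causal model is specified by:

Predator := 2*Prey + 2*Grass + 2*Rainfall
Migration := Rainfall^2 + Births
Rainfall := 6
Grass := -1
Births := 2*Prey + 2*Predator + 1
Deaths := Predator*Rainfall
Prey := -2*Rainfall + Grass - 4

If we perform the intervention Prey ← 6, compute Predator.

The intervention breaks the incoming arrows to Prey: Prey := -2*Rainfall + Grass - 4 no longer applies, and Prey = 6.
Predator = 2*Prey + 2*Grass + 2*Rainfall  [with Prey=6, Grass=-1, Rainfall=6]  = 22

22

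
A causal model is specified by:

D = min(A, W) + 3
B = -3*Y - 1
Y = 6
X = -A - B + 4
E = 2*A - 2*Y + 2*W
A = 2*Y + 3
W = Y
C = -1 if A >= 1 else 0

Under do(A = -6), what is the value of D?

-3

Under do(A=-6), the mechanism A = 2*Y + 3 is discarded; A is fixed at -6.
W = Y  [with Y=6]  = 6
D = min(A, W) + 3  [with A=-6, W=6]  = -3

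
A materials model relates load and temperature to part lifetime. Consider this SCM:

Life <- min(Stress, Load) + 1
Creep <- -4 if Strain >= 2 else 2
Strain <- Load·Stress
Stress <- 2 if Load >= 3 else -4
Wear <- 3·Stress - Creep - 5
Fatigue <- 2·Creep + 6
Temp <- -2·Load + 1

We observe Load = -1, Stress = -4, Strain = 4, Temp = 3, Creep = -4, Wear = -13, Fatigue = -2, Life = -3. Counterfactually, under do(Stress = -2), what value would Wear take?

-7

Under do(Stress=-2), the mechanism Stress <- 2 if Load >= 3 else -4 is discarded; Stress is fixed at -2.
Strain = Load·Stress  [with Load=-1, Stress=-2]  = 2
Creep = -4 if Strain >= 2 else 2  [with Strain=2]  = -4
Wear = 3·Stress - Creep - 5  [with Stress=-2, Creep=-4]  = -7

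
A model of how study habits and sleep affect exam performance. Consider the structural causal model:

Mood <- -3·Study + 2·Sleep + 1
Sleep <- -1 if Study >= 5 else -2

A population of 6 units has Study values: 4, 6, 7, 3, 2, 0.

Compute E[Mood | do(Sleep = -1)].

Under do(Sleep=-1), Sleep's equation is replaced by Sleep=-1 for every unit. Per-unit Mood: -13, -19, -22, -10, -7, -1. Mean = -12.

-12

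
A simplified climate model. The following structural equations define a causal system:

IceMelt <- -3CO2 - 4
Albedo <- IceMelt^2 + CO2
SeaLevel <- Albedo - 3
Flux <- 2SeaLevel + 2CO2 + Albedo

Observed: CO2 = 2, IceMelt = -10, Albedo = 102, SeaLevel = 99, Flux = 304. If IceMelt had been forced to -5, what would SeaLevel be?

24

Under do(IceMelt=-5), the mechanism IceMelt <- -3CO2 - 4 is discarded; IceMelt is fixed at -5.
Albedo = IceMelt^2 + CO2  [with IceMelt=-5, CO2=2]  = 27
SeaLevel = Albedo - 3  [with Albedo=27]  = 24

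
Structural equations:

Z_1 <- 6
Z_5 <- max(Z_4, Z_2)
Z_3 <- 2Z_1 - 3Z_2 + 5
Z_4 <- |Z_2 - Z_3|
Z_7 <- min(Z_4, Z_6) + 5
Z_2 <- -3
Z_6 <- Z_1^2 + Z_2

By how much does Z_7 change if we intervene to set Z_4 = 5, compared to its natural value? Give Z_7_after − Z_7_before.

-24

The intervention breaks the incoming arrows to Z_4: Z_4 <- |Z_2 - Z_3| no longer applies, and Z_4 = 5.
Z_6 = Z_1^2 + Z_2  [with Z_1=6, Z_2=-3]  = 33
Z_7 = min(Z_4, Z_6) + 5  [with Z_4=5, Z_6=33]  = 10
Without intervention: Z_3 = 2Z_1 - 3Z_2 + 5  [with Z_1=6, Z_2=-3]  = 26; Z_4 = |Z_2 - Z_3|  [with Z_2=-3, Z_3=26]  = 29; Z_6 = Z_1^2 + Z_2  [with Z_1=6, Z_2=-3]  = 33; Z_7 = min(Z_4, Z_6) + 5  [with Z_4=29, Z_6=33]  = 34.
Change = 10 − 34 = -24.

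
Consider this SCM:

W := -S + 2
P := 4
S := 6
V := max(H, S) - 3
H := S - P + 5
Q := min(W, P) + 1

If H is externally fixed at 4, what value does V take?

do(H=4) replaces the equation H := S - P + 5 with the constant H = 4.
V = max(H, S) - 3  [with H=4, S=6]  = 3

3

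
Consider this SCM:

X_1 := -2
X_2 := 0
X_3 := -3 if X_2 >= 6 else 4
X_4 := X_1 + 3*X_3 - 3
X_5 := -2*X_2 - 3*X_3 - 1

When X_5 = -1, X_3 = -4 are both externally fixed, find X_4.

Under do(X_5 = -1, X_3 = -4), each intervened variable's structural equation is replaced by its fixed value.
X_4 = X_1 + 3*X_3 - 3  [with X_1=-2, X_3=-4]  = -17

-17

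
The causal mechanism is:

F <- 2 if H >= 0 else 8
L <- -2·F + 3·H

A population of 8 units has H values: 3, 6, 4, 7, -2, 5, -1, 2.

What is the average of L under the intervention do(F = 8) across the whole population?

do(F=8) breaks F's dependence on H. With F=8 fixed, L across the units is -7, 2, -4, 5, -22, -1, -19, -10, mean -7.

-7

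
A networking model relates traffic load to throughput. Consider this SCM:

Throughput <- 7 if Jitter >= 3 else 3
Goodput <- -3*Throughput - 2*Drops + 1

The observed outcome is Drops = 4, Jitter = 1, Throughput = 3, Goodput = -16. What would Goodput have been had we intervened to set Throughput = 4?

The intervention breaks the incoming arrows to Throughput: Throughput <- 7 if Jitter >= 3 else 3 no longer applies, and Throughput = 4.
Goodput = -3*Throughput - 2*Drops + 1  [with Throughput=4, Drops=4]  = -19

-19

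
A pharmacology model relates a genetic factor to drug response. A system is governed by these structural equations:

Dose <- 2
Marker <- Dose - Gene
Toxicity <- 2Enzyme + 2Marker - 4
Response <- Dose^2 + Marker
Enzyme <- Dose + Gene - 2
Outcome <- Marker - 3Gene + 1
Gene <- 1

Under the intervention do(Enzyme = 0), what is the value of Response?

do(Enzyme=0) replaces the equation Enzyme <- Dose + Gene - 2 with the constant Enzyme = 0.
Response is not downstream of the intervention, so its value is determined by the original equations.
Marker = Dose - Gene  [with Dose=2, Gene=1]  = 1
Response = Dose^2 + Marker  [with Dose=2, Marker=1]  = 5

5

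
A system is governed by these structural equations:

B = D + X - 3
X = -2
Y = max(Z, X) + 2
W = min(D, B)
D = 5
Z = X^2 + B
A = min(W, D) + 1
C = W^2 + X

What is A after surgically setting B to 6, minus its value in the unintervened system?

5

The intervention breaks the incoming arrows to B: B = D + X - 3 no longer applies, and B = 6.
W = min(D, B)  [with D=5, B=6]  = 5
A = min(W, D) + 1  [with W=5, D=5]  = 6
Without intervention: B = D + X - 3  [with D=5, X=-2]  = 0; W = min(D, B)  [with D=5, B=0]  = 0; A = min(W, D) + 1  [with W=0, D=5]  = 1.
Change = 6 − 1 = 5.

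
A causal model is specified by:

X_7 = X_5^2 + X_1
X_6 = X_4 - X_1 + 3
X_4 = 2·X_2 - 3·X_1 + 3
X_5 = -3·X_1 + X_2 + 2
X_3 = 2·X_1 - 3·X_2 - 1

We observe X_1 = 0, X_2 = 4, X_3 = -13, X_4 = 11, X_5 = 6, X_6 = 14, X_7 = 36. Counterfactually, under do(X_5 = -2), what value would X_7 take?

Under do(X_5=-2), the mechanism X_5 = -3·X_1 + X_2 + 2 is discarded; X_5 is fixed at -2.
X_7 = X_5^2 + X_1  [with X_5=-2, X_1=0]  = 4

4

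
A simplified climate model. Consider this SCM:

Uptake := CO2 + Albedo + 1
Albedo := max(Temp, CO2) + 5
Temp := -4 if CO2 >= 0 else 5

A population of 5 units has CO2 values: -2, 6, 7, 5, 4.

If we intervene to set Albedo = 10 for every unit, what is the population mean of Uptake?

15

Every unit gets Albedo=10 under the intervention. Uptake values become 9, 17, 18, 16, 15; E[Uptake|do(Albedo=10)] = 15.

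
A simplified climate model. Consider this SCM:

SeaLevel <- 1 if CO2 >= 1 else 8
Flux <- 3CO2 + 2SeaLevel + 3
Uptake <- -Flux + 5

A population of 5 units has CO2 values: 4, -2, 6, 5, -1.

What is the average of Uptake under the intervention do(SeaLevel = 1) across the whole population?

The intervention sets SeaLevel=1 in all 5 units regardless of CO2. Recomputing Uptake per unit gives -12, 6, -18, -15, 3; average -7.2.

-7.2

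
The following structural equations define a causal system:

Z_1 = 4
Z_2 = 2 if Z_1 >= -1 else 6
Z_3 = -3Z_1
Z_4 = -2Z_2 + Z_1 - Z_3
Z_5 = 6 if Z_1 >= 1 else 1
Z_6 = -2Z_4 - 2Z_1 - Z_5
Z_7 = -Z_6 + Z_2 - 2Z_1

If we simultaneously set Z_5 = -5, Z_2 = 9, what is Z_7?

Setting Z_5 = -5, Z_2 = 9 by intervention discards those variables' equations.
Z_3 = -3Z_1  [with Z_1=4]  = -12
Z_4 = -2Z_2 + Z_1 - Z_3  [with Z_2=9, Z_1=4, Z_3=-12]  = -2
Z_6 = -2Z_4 - 2Z_1 - Z_5  [with Z_4=-2, Z_1=4, Z_5=-5]  = 1
Z_7 = -Z_6 + Z_2 - 2Z_1  [with Z_6=1, Z_2=9, Z_1=4]  = 0

0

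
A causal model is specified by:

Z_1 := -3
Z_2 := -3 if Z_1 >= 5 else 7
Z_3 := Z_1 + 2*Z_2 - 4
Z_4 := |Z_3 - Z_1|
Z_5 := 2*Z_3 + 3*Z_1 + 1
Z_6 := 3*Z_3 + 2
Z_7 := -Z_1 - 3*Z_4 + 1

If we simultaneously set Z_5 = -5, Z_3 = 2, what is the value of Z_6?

8

The joint intervention fixes Z_5 = -5, Z_3 = 2, removing each variable's own equation.
Z_6 = 3*Z_3 + 2  [with Z_3=2]  = 8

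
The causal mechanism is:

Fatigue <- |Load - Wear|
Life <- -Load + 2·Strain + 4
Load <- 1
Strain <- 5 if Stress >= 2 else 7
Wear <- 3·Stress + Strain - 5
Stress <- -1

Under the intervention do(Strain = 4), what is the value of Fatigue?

5

do(Strain=4) replaces the equation Strain <- 5 if Stress >= 2 else 7 with the constant Strain = 4.
Wear = 3·Stress + Strain - 5  [with Stress=-1, Strain=4]  = -4
Fatigue = |Load - Wear|  [with Load=1, Wear=-4]  = 5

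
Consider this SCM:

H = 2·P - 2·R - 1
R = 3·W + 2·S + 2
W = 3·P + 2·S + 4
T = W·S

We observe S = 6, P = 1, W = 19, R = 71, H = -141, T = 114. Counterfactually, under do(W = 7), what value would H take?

-69

do(W=7) replaces the equation W = 3·P + 2·S + 4 with the constant W = 7.
R = 3·W + 2·S + 2  [with W=7, S=6]  = 35
H = 2·P - 2·R - 1  [with P=1, R=35]  = -69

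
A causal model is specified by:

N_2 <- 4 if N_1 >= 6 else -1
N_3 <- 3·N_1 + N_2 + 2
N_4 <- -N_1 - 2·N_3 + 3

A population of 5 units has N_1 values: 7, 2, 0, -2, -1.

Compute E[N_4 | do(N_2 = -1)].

do(N_2=-1) breaks N_2's dependence on N_1. With N_2=-1 fixed, N_4 across the units is -48, -13, 1, 15, 8, mean -7.4.

-7.4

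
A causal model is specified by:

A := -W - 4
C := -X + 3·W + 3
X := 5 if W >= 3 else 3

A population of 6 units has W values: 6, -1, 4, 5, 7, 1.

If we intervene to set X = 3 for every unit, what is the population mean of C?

Every unit gets X=3 under the intervention. C values become 18, -3, 12, 15, 21, 3; E[C|do(X=3)] = 11.

11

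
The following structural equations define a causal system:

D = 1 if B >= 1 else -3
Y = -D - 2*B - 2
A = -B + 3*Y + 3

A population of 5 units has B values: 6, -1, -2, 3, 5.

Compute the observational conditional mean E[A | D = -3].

16.5

Conditioning on D=-3 selects the 2 unit(s) with B ∈ {-1, -2}. Their A values: 13, 20. Mean = 16.5.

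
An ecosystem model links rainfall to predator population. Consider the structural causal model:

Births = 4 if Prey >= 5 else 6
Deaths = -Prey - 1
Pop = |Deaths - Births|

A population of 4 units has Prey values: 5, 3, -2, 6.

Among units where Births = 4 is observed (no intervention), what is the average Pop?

10.5

E[Pop|Births=4] averages over only the 2 units with Births=4 (Prey = 5, 6): Pop = 10, 11, mean 10.5.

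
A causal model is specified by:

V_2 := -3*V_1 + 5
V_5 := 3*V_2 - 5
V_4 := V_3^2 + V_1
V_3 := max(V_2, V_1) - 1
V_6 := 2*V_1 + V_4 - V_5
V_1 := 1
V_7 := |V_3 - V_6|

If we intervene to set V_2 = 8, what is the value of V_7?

Under do(V_2=8), the mechanism V_2 := -3*V_1 + 5 is discarded; V_2 is fixed at 8.
V_3 = max(V_2, V_1) - 1  [with V_2=8, V_1=1]  = 7
V_4 = V_3^2 + V_1  [with V_3=7, V_1=1]  = 50
V_5 = 3*V_2 - 5  [with V_2=8]  = 19
V_6 = 2*V_1 + V_4 - V_5  [with V_1=1, V_4=50, V_5=19]  = 33
V_7 = |V_3 - V_6|  [with V_3=7, V_6=33]  = 26

26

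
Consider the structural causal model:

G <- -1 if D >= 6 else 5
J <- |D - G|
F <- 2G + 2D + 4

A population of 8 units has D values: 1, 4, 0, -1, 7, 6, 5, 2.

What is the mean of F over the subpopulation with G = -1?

15

Conditioning on G=-1 selects the 2 unit(s) with D ∈ {7, 6}. Their F values: 16, 14. Mean = 15.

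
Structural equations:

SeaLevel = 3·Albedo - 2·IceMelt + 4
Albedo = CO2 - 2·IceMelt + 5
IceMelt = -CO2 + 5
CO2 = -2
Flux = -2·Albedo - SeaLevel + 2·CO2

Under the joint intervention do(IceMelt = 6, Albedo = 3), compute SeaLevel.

Setting IceMelt = 6, Albedo = 3 by intervention discards those variables' equations.
SeaLevel = 3·Albedo - 2·IceMelt + 4  [with Albedo=3, IceMelt=6]  = 1

1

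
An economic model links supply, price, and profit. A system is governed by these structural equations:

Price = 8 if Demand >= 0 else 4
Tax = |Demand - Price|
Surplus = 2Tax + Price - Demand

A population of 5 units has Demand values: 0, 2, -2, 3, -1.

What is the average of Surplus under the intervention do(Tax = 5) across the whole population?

The intervention sets Tax=5 in all 5 units regardless of Demand. Recomputing Surplus per unit gives 18, 16, 16, 15, 15; average 16.

16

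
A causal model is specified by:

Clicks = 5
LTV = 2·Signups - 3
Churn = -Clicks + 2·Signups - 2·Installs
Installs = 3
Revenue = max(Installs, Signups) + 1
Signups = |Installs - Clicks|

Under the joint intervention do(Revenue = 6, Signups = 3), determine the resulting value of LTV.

The joint intervention fixes Revenue = 6, Signups = 3, removing each variable's own equation.
LTV = 2·Signups - 3  [with Signups=3]  = 3

3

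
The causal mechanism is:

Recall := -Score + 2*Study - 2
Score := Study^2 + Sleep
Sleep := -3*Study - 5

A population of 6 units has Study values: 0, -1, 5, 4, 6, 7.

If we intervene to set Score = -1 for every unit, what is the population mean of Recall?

6

Under do(Score=-1), Score's equation is replaced by Score=-1 for every unit. Per-unit Recall: -1, -3, 9, 7, 11, 13. Mean = 6.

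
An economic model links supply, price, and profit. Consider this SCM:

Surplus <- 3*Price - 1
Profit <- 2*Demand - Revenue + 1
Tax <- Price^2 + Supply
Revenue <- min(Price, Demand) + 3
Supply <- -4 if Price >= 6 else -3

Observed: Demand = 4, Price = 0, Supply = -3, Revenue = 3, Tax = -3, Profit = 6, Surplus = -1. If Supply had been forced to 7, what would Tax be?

do(Supply=7) replaces the equation Supply <- -4 if Price >= 6 else -3 with the constant Supply = 7.
Tax = Price^2 + Supply  [with Price=0, Supply=7]  = 7

7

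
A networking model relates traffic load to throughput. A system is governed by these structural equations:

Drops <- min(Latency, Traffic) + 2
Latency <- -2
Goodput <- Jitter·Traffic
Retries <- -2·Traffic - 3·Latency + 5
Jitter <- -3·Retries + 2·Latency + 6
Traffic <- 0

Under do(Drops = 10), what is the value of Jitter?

do(Drops=10) replaces the equation Drops <- min(Latency, Traffic) + 2 with the constant Drops = 10.
Jitter is not downstream of the intervention, so its value is determined by the original equations.
Retries = -2·Traffic - 3·Latency + 5  [with Traffic=0, Latency=-2]  = 11
Jitter = -3·Retries + 2·Latency + 6  [with Retries=11, Latency=-2]  = -31

-31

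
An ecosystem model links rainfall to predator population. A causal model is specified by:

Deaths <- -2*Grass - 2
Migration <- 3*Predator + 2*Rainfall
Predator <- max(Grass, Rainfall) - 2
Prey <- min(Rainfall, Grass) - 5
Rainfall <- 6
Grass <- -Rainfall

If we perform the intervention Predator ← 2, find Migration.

Under do(Predator=2), the mechanism Predator <- max(Grass, Rainfall) - 2 is discarded; Predator is fixed at 2.
Migration = 3*Predator + 2*Rainfall  [with Predator=2, Rainfall=6]  = 18

18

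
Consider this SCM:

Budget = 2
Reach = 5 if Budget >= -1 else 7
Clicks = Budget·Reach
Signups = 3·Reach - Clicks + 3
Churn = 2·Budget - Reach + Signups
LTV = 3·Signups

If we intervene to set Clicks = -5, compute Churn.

do(Clicks=-5) replaces the equation Clicks = Budget·Reach with the constant Clicks = -5.
Reach = 5 if Budget >= -1 else 7  [with Budget=2]  = 5
Signups = 3·Reach - Clicks + 3  [with Reach=5, Clicks=-5]  = 23
Churn = 2·Budget - Reach + Signups  [with Budget=2, Reach=5, Signups=23]  = 22

22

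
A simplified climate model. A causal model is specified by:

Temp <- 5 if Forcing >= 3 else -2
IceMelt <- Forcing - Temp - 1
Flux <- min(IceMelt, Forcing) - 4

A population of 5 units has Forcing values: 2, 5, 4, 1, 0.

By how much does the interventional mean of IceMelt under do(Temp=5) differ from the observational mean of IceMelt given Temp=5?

do(Temp=5) breaks Temp's dependence on Forcing. With Temp=5 fixed, IceMelt across the units is -4, -1, -2, -5, -6, mean -3.6.
Conditioning on Temp=5 selects the 2 unit(s) with Forcing ∈ {5, 4}. Their IceMelt values: -1, -2. Mean = -1.5.
Difference = -3.6 − (-1.5) = -2.1.

-2.1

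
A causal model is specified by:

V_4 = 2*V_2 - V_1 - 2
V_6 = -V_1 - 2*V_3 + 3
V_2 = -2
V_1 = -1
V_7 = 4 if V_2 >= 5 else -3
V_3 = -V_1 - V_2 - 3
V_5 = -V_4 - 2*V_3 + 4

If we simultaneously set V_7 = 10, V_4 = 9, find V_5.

-5

Under do(V_7 = 10, V_4 = 9), each intervened variable's structural equation is replaced by its fixed value.
V_3 = -V_1 - V_2 - 3  [with V_1=-1, V_2=-2]  = 0
V_5 = -V_4 - 2*V_3 + 4  [with V_4=9, V_3=0]  = -5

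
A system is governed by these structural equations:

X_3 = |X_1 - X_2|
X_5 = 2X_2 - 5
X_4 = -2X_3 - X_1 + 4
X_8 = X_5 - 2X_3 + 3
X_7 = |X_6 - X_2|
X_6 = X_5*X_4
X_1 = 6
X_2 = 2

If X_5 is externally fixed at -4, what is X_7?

38

Under do(X_5=-4), the mechanism X_5 = 2X_2 - 5 is discarded; X_5 is fixed at -4.
X_3 = |X_1 - X_2|  [with X_1=6, X_2=2]  = 4
X_4 = -2X_3 - X_1 + 4  [with X_3=4, X_1=6]  = -10
X_6 = X_5*X_4  [with X_5=-4, X_4=-10]  = 40
X_7 = |X_6 - X_2|  [with X_6=40, X_2=2]  = 38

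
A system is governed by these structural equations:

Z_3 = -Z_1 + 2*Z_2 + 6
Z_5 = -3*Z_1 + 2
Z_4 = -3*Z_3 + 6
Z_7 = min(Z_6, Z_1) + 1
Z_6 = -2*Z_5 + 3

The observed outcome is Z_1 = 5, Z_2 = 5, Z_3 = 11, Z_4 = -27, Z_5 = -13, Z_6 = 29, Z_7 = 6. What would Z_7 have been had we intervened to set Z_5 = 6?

-8

Under do(Z_5=6), the mechanism Z_5 = -3*Z_1 + 2 is discarded; Z_5 is fixed at 6.
Z_6 = -2*Z_5 + 3  [with Z_5=6]  = -9
Z_7 = min(Z_6, Z_1) + 1  [with Z_6=-9, Z_1=5]  = -8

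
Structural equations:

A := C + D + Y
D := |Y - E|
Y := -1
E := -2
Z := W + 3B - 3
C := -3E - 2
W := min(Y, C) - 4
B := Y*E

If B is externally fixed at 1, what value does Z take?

-5

The intervention breaks the incoming arrows to B: B := Y*E no longer applies, and B = 1.
C = -3E - 2  [with E=-2]  = 4
W = min(Y, C) - 4  [with Y=-1, C=4]  = -5
Z = W + 3B - 3  [with W=-5, B=1]  = -5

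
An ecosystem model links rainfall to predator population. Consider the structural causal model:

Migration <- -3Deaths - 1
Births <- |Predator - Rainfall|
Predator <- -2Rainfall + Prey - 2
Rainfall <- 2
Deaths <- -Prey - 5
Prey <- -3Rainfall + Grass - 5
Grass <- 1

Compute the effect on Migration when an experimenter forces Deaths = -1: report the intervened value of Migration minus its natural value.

18

Intervening sets Deaths = -1 and removes its equation (Deaths <- -Prey - 5).
Migration = -3Deaths - 1  [with Deaths=-1]  = 2
Without intervention: Prey = -3Rainfall + Grass - 5  [with Rainfall=2, Grass=1]  = -10; Deaths = -Prey - 5  [with Prey=-10]  = 5; Migration = -3Deaths - 1  [with Deaths=5]  = -16.
Change = 2 − (-16) = 18.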